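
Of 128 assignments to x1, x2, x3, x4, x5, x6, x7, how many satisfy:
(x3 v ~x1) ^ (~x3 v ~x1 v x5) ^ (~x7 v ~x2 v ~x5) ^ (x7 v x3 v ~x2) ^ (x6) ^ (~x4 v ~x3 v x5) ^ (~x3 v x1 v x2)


CNF with 7 clauses over 7 vars (128 assignments).
An assignment satisfies CNF iff every clause has >=1 true literal.
Check each row (bits = x1,x2,x3,x4,x5,x6,x7; clause T/F shown):
  row 0 [0000000]: clauses=TTTTFTT -> 0
  row 1 [0000001]: clauses=TTTTFTT -> 0
  row 2 [0000010]: clauses=TTTTTTT -> 1
  row 3 [0000011]: clauses=TTTTTTT -> 1
  row 4 [0000100]: clauses=TTTTFTT -> 0
  (every remaining row is evaluated the same way; all 128 results are listed next)
Full result column, 8 rows per line (x1,x2,x3,x4 fixed per line; x5,x6,x7 runs 000..111 left to right):
  rows 0-7 [x1,x2,x3,x4=0000]: 00110011  (ones: 4)
  rows 8-15 [x1,x2,x3,x4=0001]: 00110011  (ones: 4)
  rows 16-23 [x1,x2,x3,x4=0010]: 00000000  (ones: 0)
  rows 24-31 [x1,x2,x3,x4=0011]: 00000000  (ones: 0)
  rows 32-39 [x1,x2,x3,x4=0100]: 00010000  (ones: 1)
  rows 40-47 [x1,x2,x3,x4=0101]: 00010000  (ones: 1)
  rows 48-55 [x1,x2,x3,x4=0110]: 00110010  (ones: 3)
  rows 56-63 [x1,x2,x3,x4=0111]: 00000010  (ones: 1)
  rows 64-71 [x1,x2,x3,x4=1000]: 00000000  (ones: 0)
  rows 72-79 [x1,x2,x3,x4=1001]: 00000000  (ones: 0)
  rows 80-87 [x1,x2,x3,x4=1010]: 00000011  (ones: 2)
  rows 88-95 [x1,x2,x3,x4=1011]: 00000011  (ones: 2)
  rows 96-103 [x1,x2,x3,x4=1100]: 00000000  (ones: 0)
  rows 104-111 [x1,x2,x3,x4=1101]: 00000000  (ones: 0)
  rows 112-119 [x1,x2,x3,x4=1110]: 00000010  (ones: 1)
  rows 120-127 [x1,x2,x3,x4=1111]: 00000010  (ones: 1)
Satisfying assignments = 4+4+0+0+1+1+3+1+0+0+2+2+0+0+1+1 = 20

20


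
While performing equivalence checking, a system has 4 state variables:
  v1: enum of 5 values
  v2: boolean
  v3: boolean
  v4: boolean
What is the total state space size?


State space = product of domain sizes of all variables.
Domain sizes:
  v1 (enum of 5 values): 5
  v2 (boolean): 2
  v3 (boolean): 2
  v4 (boolean): 2
Product = 5 * 2 * 2 * 2 = 40

40


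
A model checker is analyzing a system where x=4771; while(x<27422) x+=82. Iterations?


Step 1: x goes from 4771 toward 27422 by 82; the body runs while x<27422, so iterations = ceil((bound-start)/step)
Step 2: Distance=22651
Step 3: ceil(22651/82)=277

277


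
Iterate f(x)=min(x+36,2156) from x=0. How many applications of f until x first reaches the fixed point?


Step 1: x=0, cap=2156, increment=36
Step 2: x grows by 36 each step until capped at 2156; fixed point is x=2156
Step 3: iterations = ceil(2156/36) = 60

60


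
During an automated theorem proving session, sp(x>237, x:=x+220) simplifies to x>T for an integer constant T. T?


Formula: sp(P, x:=E) = exists old_x. (x = E[old_x/x]) AND P[old_x/x] (old_x is the value of x before the assignment; eliminate old_x by solving x = E[old_x/x] for old_x)
Step 1: Precondition P: x>237, i.e. old_x > 237
Step 2: Assignment gives x = old_x + 220, so old_x = x - 220
Step 3: Substitute into P: x - 220 > 237
Step 4: Simplify: x > 237+220 = 457

457


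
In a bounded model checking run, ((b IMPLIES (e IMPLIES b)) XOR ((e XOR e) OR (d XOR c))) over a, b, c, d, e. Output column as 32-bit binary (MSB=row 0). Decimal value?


Formula: ((b IMPLIES (e IMPLIES b)) XOR ((e XOR e) OR (d XOR c))) over a, b, c, d, e (32 rows)
Evaluate each row (bits = a,b,c,d,e, MSB first):
  row 0 [00000]: ((0 IMPLIES (0 IMPLIES 0)) XOR ((0 XOR 0) OR (0 XOR 0))) -> 1
  row 1 [00001]: ((0 IMPLIES (1 IMPLIES 0)) XOR ((1 XOR 1) OR (0 XOR 0))) -> 1
  row 2 [00010]: ((0 IMPLIES (0 IMPLIES 0)) XOR ((0 XOR 0) OR (1 XOR 0))) -> 0
  row 3 [00011]: ((0 IMPLIES (1 IMPLIES 0)) XOR ((1 XOR 1) OR (1 XOR 0))) -> 0
  row 4 [00100]: ((0 IMPLIES (0 IMPLIES 0)) XOR ((0 XOR 0) OR (0 XOR 1))) -> 0
  row 5 [00101]: ((0 IMPLIES (1 IMPLIES 0)) XOR ((1 XOR 1) OR (0 XOR 1))) -> 0
  row 6 [00110]: ((0 IMPLIES (0 IMPLIES 0)) XOR ((0 XOR 0) OR (1 XOR 1))) -> 1
  row 7 [00111]: ((0 IMPLIES (1 IMPLIES 0)) XOR ((1 XOR 1) OR (1 XOR 1))) -> 1
  row 8 [01000]: ((1 IMPLIES (0 IMPLIES 1)) XOR ((0 XOR 0) OR (0 XOR 0))) -> 1
  row 9 [01001]: ((1 IMPLIES (1 IMPLIES 1)) XOR ((1 XOR 1) OR (0 XOR 0))) -> 1
  row 10 [01010]: ((1 IMPLIES (0 IMPLIES 1)) XOR ((0 XOR 0) OR (1 XOR 0))) -> 0
  row 11 [01011]: ((1 IMPLIES (1 IMPLIES 1)) XOR ((1 XOR 1) OR (1 XOR 0))) -> 0
  row 12 [01100]: ((1 IMPLIES (0 IMPLIES 1)) XOR ((0 XOR 0) OR (0 XOR 1))) -> 0
  row 13 [01101]: ((1 IMPLIES (1 IMPLIES 1)) XOR ((1 XOR 1) OR (0 XOR 1))) -> 0
  row 14 [01110]: ((1 IMPLIES (0 IMPLIES 1)) XOR ((0 XOR 0) OR (1 XOR 1))) -> 1
  row 15 [01111]: ((1 IMPLIES (1 IMPLIES 1)) XOR ((1 XOR 1) OR (1 XOR 1))) -> 1
  row 16 [10000]: ((0 IMPLIES (0 IMPLIES 0)) XOR ((0 XOR 0) OR (0 XOR 0))) -> 1
  row 17 [10001]: ((0 IMPLIES (1 IMPLIES 0)) XOR ((1 XOR 1) OR (0 XOR 0))) -> 1
  row 18 [10010]: ((0 IMPLIES (0 IMPLIES 0)) XOR ((0 XOR 0) OR (1 XOR 0))) -> 0
  row 19 [10011]: ((0 IMPLIES (1 IMPLIES 0)) XOR ((1 XOR 1) OR (1 XOR 0))) -> 0
  row 20 [10100]: ((0 IMPLIES (0 IMPLIES 0)) XOR ((0 XOR 0) OR (0 XOR 1))) -> 0
  row 21 [10101]: ((0 IMPLIES (1 IMPLIES 0)) XOR ((1 XOR 1) OR (0 XOR 1))) -> 0
  row 22 [10110]: ((0 IMPLIES (0 IMPLIES 0)) XOR ((0 XOR 0) OR (1 XOR 1))) -> 1
  row 23 [10111]: ((0 IMPLIES (1 IMPLIES 0)) XOR ((1 XOR 1) OR (1 XOR 1))) -> 1
  row 24 [11000]: ((1 IMPLIES (0 IMPLIES 1)) XOR ((0 XOR 0) OR (0 XOR 0))) -> 1
  row 25 [11001]: ((1 IMPLIES (1 IMPLIES 1)) XOR ((1 XOR 1) OR (0 XOR 0))) -> 1
  row 26 [11010]: ((1 IMPLIES (0 IMPLIES 1)) XOR ((0 XOR 0) OR (1 XOR 0))) -> 0
  row 27 [11011]: ((1 IMPLIES (1 IMPLIES 1)) XOR ((1 XOR 1) OR (1 XOR 0))) -> 0
  row 28 [11100]: ((1 IMPLIES (0 IMPLIES 1)) XOR ((0 XOR 0) OR (0 XOR 1))) -> 0
  row 29 [11101]: ((1 IMPLIES (1 IMPLIES 1)) XOR ((1 XOR 1) OR (0 XOR 1))) -> 0
  row 30 [11110]: ((1 IMPLIES (0 IMPLIES 1)) XOR ((0 XOR 0) OR (1 XOR 1))) -> 1
  row 31 [11111]: ((1 IMPLIES (1 IMPLIES 1)) XOR ((1 XOR 1) OR (1 XOR 1))) -> 1
Full result column, 4 rows per line (a,b,c fixed per line; d,e runs 00..11 left to right):
  rows 0-3 [a,b,c=000]: 1100  = hex C
  rows 4-7 [a,b,c=001]: 0011  = hex 3
  rows 8-11 [a,b,c=010]: 1100  = hex C
  rows 12-15 [a,b,c=011]: 0011  = hex 3
  rows 16-19 [a,b,c=100]: 1100  = hex C
  rows 20-23 [a,b,c=101]: 0011  = hex 3
  rows 24-27 [a,b,c=110]: 1100  = hex C
  rows 28-31 [a,b,c=111]: 0011  = hex 3
Output column (row 0 .. row 31) = 11000011110000111100001111000011
Output column grouped in 4s = 1100 0011 1100 0011 1100 0011 1100 0011 = 0xC3C3C3C3
Convert to decimal digit by digit (value = value*16 + digit):
  C -> 12
  12*16 + 3 = 195
  195*16 + 12 (C) = 3132
  3132*16 + 3 = 50115
  50115*16 + 12 (C) = 801852
  801852*16 + 3 = 12829635
  12829635*16 + 12 (C) = 205274172
  205274172*16 + 3 = 3284386755
Decimal = 3284386755

3284386755


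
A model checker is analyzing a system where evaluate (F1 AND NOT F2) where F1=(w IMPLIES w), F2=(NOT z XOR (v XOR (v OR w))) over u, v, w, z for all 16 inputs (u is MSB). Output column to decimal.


F1 = (w IMPLIES w)
F2 = (NOT z XOR (v XOR (v OR w)))
Counterexample to F1=>F2 is where F1=1 and F2=0.
Evaluate each row (bits = u,v,w,z, MSB first):
  row 0 [0000]: F1=1 F2=1 -> F1&~F2 -> 0
  row 1 [0001]: F1=1 F2=0 -> F1&~F2 -> 1
  row 2 [0010]: F1=1 F2=0 -> F1&~F2 -> 1
  row 3 [0011]: F1=1 F2=1 -> F1&~F2 -> 0
  row 4 [0100]: F1=1 F2=1 -> F1&~F2 -> 0
  row 5 [0101]: F1=1 F2=0 -> F1&~F2 -> 1
  row 6 [0110]: F1=1 F2=1 -> F1&~F2 -> 0
  row 7 [0111]: F1=1 F2=0 -> F1&~F2 -> 1
  row 8 [1000]: F1=1 F2=1 -> F1&~F2 -> 0
  row 9 [1001]: F1=1 F2=0 -> F1&~F2 -> 1
  row 10 [1010]: F1=1 F2=0 -> F1&~F2 -> 1
  row 11 [1011]: F1=1 F2=1 -> F1&~F2 -> 0
  row 12 [1100]: F1=1 F2=1 -> F1&~F2 -> 0
  row 13 [1101]: F1=1 F2=0 -> F1&~F2 -> 1
  row 14 [1110]: F1=1 F2=1 -> F1&~F2 -> 0
  row 15 [1111]: F1=1 F2=0 -> F1&~F2 -> 1
Full result column, 4 rows per line (u,v fixed per line; w,z runs 00..11 left to right):
  rows 0-3 [u,v=00]: 0110  = hex 6
  rows 4-7 [u,v=01]: 0101  = hex 5
  rows 8-11 [u,v=10]: 0110  = hex 6
  rows 12-15 [u,v=11]: 0101  = hex 5
Counterexample vector (row 0 .. row 15) = 0110010101100101
Output column grouped in 4s = 0110 0101 0110 0101 = 0x6565
Convert to decimal digit by digit (value = value*16 + digit):
  6 -> 6
  6*16 + 5 = 101
  101*16 + 6 = 1622
  1622*16 + 5 = 25957
Decimal = 25957

25957


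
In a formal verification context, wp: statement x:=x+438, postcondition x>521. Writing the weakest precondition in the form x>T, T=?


Formula: wp(x:=E, P) = P[E/x] (substitute E for x in postcondition)
Step 1: Postcondition: x>521
Step 2: Substitute x+438 for x: x+438>521
Step 3: Solve for x: x > 521-438 = 83

83


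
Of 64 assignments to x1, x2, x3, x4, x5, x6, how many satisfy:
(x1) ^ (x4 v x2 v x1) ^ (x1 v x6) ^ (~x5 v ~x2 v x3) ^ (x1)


CNF with 5 clauses over 6 vars (64 assignments).
An assignment satisfies CNF iff every clause has >=1 true literal.
Check each row (bits = x1,x2,x3,x4,x5,x6; clause T/F shown):
  row 0 [000000]: clauses=FFFTF -> 0
  row 1 [000001]: clauses=FFTTF -> 0
  row 2 [000010]: clauses=FFFTF -> 0
  row 3 [000011]: clauses=FFTTF -> 0
  row 4 [000100]: clauses=FTFTF -> 0
  (every remaining row is evaluated the same way; all 64 results are listed next)
Full result column, 8 rows per line (x1,x2,x3 fixed per line; x4,x5,x6 runs 000..111 left to right):
  rows 0-7 [x1,x2,x3=000]: 00000000  (ones: 0)
  rows 8-15 [x1,x2,x3=001]: 00000000  (ones: 0)
  rows 16-23 [x1,x2,x3=010]: 00000000  (ones: 0)
  rows 24-31 [x1,x2,x3=011]: 00000000  (ones: 0)
  rows 32-39 [x1,x2,x3=100]: 11111111  (ones: 8)
  rows 40-47 [x1,x2,x3=101]: 11111111  (ones: 8)
  rows 48-55 [x1,x2,x3=110]: 11001100  (ones: 4)
  rows 56-63 [x1,x2,x3=111]: 11111111  (ones: 8)
Satisfying assignments = 0+0+0+0+8+8+4+8 = 28

28


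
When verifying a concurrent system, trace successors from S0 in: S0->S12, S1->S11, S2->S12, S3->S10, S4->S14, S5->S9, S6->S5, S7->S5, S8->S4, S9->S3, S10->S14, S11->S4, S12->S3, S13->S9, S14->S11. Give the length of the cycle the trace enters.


Trace from S0 until a state repeats:
  S0 -> S12 -> S3 -> S10 -> S14 -> S11 -> S4 -> S14
S14 first seen at step 4, revisited at step 7.
Cycle length = 7 - 4 = 3

3


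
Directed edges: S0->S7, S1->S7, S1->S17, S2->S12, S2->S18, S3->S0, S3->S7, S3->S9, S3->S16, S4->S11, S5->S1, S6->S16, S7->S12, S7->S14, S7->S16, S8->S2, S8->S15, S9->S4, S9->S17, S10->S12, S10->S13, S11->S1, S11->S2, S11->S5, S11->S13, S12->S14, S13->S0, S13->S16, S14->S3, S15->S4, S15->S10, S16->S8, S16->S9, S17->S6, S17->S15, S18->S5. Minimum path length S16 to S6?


BFS layer-by-layer from S16:
  dist 0: {S16}
  dist 1: {S8, S9}
  dist 2: {S2, S4, S15, S17}
  dist 3: {S6, S10, S11, S12, S18}
  -> S6 reached at distance 3
Shortest path length = 3

3


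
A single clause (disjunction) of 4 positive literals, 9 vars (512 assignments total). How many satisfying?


Step 1: Total=2^9=512
Step 2: Unsat when all 4 false: 2^5=32
Step 3: Sat=512-32=480

480


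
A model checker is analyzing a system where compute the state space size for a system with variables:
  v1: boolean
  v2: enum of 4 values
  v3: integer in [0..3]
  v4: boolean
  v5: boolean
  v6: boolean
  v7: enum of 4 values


State space = product of domain sizes of all variables.
Domain sizes:
  v1 (boolean): 2
  v2 (enum of 4 values): 4
  v3 (integer in [0..3]): 4
  v4 (boolean): 2
  v5 (boolean): 2
  v6 (boolean): 2
  v7 (enum of 4 values): 4
Product = 2 * 4 * 4 * 2 * 2 * 2 * 4 = 1024

1024


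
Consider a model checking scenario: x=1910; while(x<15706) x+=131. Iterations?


Step 1: x goes from 1910 toward 15706 by 131; the body runs while x<15706, so iterations = ceil((bound-start)/step)
Step 2: Distance=13796
Step 3: ceil(13796/131)=106

106


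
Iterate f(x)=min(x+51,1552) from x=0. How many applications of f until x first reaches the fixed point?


Step 1: x=0, cap=1552, increment=51
Step 2: x grows by 51 each step until capped at 1552; fixed point is x=1552
Step 3: iterations = ceil(1552/51) = 31

31


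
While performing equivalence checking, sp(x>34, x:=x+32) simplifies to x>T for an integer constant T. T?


Formula: sp(P, x:=E) = exists old_x. (x = E[old_x/x]) AND P[old_x/x] (old_x is the value of x before the assignment; eliminate old_x by solving x = E[old_x/x] for old_x)
Step 1: Precondition P: x>34, i.e. old_x > 34
Step 2: Assignment gives x = old_x + 32, so old_x = x - 32
Step 3: Substitute into P: x - 32 > 34
Step 4: Simplify: x > 34+32 = 66

66


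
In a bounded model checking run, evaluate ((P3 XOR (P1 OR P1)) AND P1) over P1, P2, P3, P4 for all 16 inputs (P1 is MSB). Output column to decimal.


Formula: ((P3 XOR (P1 OR P1)) AND P1) over P1, P2, P3, P4 (16 rows)
Evaluate each row (bits = P1,P2,P3,P4, MSB first):
  row 0 [0000]: ((0 XOR (0 OR 0)) AND 0) -> 0
  row 1 [0001]: ((0 XOR (0 OR 0)) AND 0) -> 0
  row 2 [0010]: ((1 XOR (0 OR 0)) AND 0) -> 0
  row 3 [0011]: ((1 XOR (0 OR 0)) AND 0) -> 0
  row 4 [0100]: ((0 XOR (0 OR 0)) AND 0) -> 0
  row 5 [0101]: ((0 XOR (0 OR 0)) AND 0) -> 0
  row 6 [0110]: ((1 XOR (0 OR 0)) AND 0) -> 0
  row 7 [0111]: ((1 XOR (0 OR 0)) AND 0) -> 0
  row 8 [1000]: ((0 XOR (1 OR 1)) AND 1) -> 1
  row 9 [1001]: ((0 XOR (1 OR 1)) AND 1) -> 1
  row 10 [1010]: ((1 XOR (1 OR 1)) AND 1) -> 0
  row 11 [1011]: ((1 XOR (1 OR 1)) AND 1) -> 0
  row 12 [1100]: ((0 XOR (1 OR 1)) AND 1) -> 1
  row 13 [1101]: ((0 XOR (1 OR 1)) AND 1) -> 1
  row 14 [1110]: ((1 XOR (1 OR 1)) AND 1) -> 0
  row 15 [1111]: ((1 XOR (1 OR 1)) AND 1) -> 0
Full result column, 4 rows per line (P1,P2 fixed per line; P3,P4 runs 00..11 left to right):
  rows 0-3 [P1,P2=00]: 0000  = hex 0
  rows 4-7 [P1,P2=01]: 0000  = hex 0
  rows 8-11 [P1,P2=10]: 1100  = hex C
  rows 12-15 [P1,P2=11]: 1100  = hex C
Output column (row 0 .. row 15) = 0000000011001100
Output column grouped in 4s = 0000 0000 1100 1100 = 0x00CC
Convert to decimal digit by digit (value = value*16 + digit):
  0 -> 0
  0*16 + 0 = 0
  0*16 + 12 (C) = 12
  12*16 + 12 (C) = 204
Decimal = 204

204


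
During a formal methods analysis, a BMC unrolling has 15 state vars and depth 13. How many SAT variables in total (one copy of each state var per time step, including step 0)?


BMC unrolls to depth k, creating one copy of each state var for steps 0..k.
Step count = 13 + 1 = 14 (steps 0 through 13)
Vars per step = 15
Total = 15 * 14 = 210

210


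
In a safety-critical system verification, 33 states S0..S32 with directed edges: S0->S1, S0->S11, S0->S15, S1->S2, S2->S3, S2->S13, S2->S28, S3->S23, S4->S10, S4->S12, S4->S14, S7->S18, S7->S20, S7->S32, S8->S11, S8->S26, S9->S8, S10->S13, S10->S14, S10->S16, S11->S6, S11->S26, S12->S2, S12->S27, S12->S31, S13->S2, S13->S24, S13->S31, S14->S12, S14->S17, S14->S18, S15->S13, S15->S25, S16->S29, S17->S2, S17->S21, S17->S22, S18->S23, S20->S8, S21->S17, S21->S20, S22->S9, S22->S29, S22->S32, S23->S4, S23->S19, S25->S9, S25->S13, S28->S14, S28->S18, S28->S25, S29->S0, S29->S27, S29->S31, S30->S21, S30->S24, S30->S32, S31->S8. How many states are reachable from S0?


BFS from S0:
  layer 0: {S0}
  layer 1: {S1, S11, S15}
  layer 2: {S2, S6, S13, S25, S26}
  layer 3: {S3, S9, S24, S28, S31}
  layer 4: {S8, S14, S18, S23}
  layer 5: {S4, S12, S17, S19}
  layer 6: {S10, S21, S22, S27}
  layer 7: {S16, S20, S29, S32}
Reachable set: {S0, S1, S2, S3, S4, S6, S8, S9, S10, S11, S12, S13, S14, S15, S16, S17, S18, S19, S20, S21, S22, S23, S24, S25, S26, S27, S28, S29, S31, S32}
Count = 30

30


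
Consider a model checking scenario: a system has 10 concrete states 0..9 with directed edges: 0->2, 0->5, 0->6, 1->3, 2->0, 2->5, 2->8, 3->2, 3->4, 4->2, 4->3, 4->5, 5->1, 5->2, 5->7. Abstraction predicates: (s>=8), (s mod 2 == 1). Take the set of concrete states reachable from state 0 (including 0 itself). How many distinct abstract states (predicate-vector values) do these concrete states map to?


BFS from 0:
Concrete reachable: {0, 1, 2, 3, 4, 5, 6, 7, 8}
Abstract via predicates (s>=8), (s mod 2 == 1):
  (0,0) <- {0, 2, 4, 6}
  (0,1) <- {1, 3, 5, 7}
  (1,0) <- {8}
Distinct abstract states = 3

3


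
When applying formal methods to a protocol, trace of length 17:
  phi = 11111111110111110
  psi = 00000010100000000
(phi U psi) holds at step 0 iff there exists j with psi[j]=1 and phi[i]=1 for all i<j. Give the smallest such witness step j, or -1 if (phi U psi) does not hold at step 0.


(phi U psi) at 0: need smallest j with psi[j]=1 and phi[i]=1 for all i in [0,j).
Scan from step 0:
  step 0: phi=1, psi=0 -> continue
  step 1: phi=1, psi=0 -> continue
  step 2: phi=1, psi=0 -> continue
  step 3: phi=1, psi=0 -> continue
  step 6: psi=1 and phi held for [0,6) -> witness found
Witness step = 6

6


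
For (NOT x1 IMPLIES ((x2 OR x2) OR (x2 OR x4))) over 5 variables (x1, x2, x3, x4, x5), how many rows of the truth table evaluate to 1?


Formula: (NOT x1 IMPLIES ((x2 OR x2) OR (x2 OR x4))) over 5 vars (32 rows)
Evaluate each row (x1, x2, x3, x4, x5 as bits, MSB first):
  row 0 [00000]: (NOT 0 IMPLIES ((0 OR 0) OR (0 OR 0))) -> 0
  row 1 [00001]: (NOT 0 IMPLIES ((0 OR 0) OR (0 OR 0))) -> 0
  row 2 [00010]: (NOT 0 IMPLIES ((0 OR 0) OR (0 OR 1))) -> 1
  row 3 [00011]: (NOT 0 IMPLIES ((0 OR 0) OR (0 OR 1))) -> 1
  row 4 [00100]: (NOT 0 IMPLIES ((0 OR 0) OR (0 OR 0))) -> 0
  row 5 [00101]: (NOT 0 IMPLIES ((0 OR 0) OR (0 OR 0))) -> 0
  row 6 [00110]: (NOT 0 IMPLIES ((0 OR 0) OR (0 OR 1))) -> 1
  row 7 [00111]: (NOT 0 IMPLIES ((0 OR 0) OR (0 OR 1))) -> 1
  row 8 [01000]: (NOT 0 IMPLIES ((1 OR 1) OR (1 OR 0))) -> 1
  row 9 [01001]: (NOT 0 IMPLIES ((1 OR 1) OR (1 OR 0))) -> 1
  row 10 [01010]: (NOT 0 IMPLIES ((1 OR 1) OR (1 OR 1))) -> 1
  row 11 [01011]: (NOT 0 IMPLIES ((1 OR 1) OR (1 OR 1))) -> 1
  row 12 [01100]: (NOT 0 IMPLIES ((1 OR 1) OR (1 OR 0))) -> 1
  row 13 [01101]: (NOT 0 IMPLIES ((1 OR 1) OR (1 OR 0))) -> 1
  row 14 [01110]: (NOT 0 IMPLIES ((1 OR 1) OR (1 OR 1))) -> 1
  row 15 [01111]: (NOT 0 IMPLIES ((1 OR 1) OR (1 OR 1))) -> 1
  row 16 [10000]: (NOT 1 IMPLIES ((0 OR 0) OR (0 OR 0))) -> 1
  row 17 [10001]: (NOT 1 IMPLIES ((0 OR 0) OR (0 OR 0))) -> 1
  row 18 [10010]: (NOT 1 IMPLIES ((0 OR 0) OR (0 OR 1))) -> 1
  row 19 [10011]: (NOT 1 IMPLIES ((0 OR 0) OR (0 OR 1))) -> 1
  row 20 [10100]: (NOT 1 IMPLIES ((0 OR 0) OR (0 OR 0))) -> 1
  row 21 [10101]: (NOT 1 IMPLIES ((0 OR 0) OR (0 OR 0))) -> 1
  row 22 [10110]: (NOT 1 IMPLIES ((0 OR 0) OR (0 OR 1))) -> 1
  row 23 [10111]: (NOT 1 IMPLIES ((0 OR 0) OR (0 OR 1))) -> 1
  row 24 [11000]: (NOT 1 IMPLIES ((1 OR 1) OR (1 OR 0))) -> 1
  row 25 [11001]: (NOT 1 IMPLIES ((1 OR 1) OR (1 OR 0))) -> 1
  row 26 [11010]: (NOT 1 IMPLIES ((1 OR 1) OR (1 OR 1))) -> 1
  row 27 [11011]: (NOT 1 IMPLIES ((1 OR 1) OR (1 OR 1))) -> 1
  row 28 [11100]: (NOT 1 IMPLIES ((1 OR 1) OR (1 OR 0))) -> 1
  row 29 [11101]: (NOT 1 IMPLIES ((1 OR 1) OR (1 OR 0))) -> 1
  row 30 [11110]: (NOT 1 IMPLIES ((1 OR 1) OR (1 OR 1))) -> 1
  row 31 [11111]: (NOT 1 IMPLIES ((1 OR 1) OR (1 OR 1))) -> 1
Full result column, 8 rows per line (x1,x2 fixed per line; x3,x4,x5 runs 000..111 left to right):
  rows 0-7 [x1,x2=00]: 00110011  (ones: 4)
  rows 8-15 [x1,x2=01]: 11111111  (ones: 8)
  rows 16-23 [x1,x2=10]: 11111111  (ones: 8)
  rows 24-31 [x1,x2=11]: 11111111  (ones: 8)
Count of 1-rows = 4+8+8+8 = 28

28


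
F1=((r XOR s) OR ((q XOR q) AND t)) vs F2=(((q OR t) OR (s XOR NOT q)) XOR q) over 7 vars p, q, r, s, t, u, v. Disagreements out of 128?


F1 = ((r XOR s) OR ((q XOR q) AND t))
F2 = (((q OR t) OR (s XOR NOT q)) XOR q)
Evaluate both on each of 128 rows (bits = p,q,r,s,t,u,v):
  row 0 [0000000]: F1=0 F2=1 (differ) -> 1
  row 1 [0000001]: F1=0 F2=1 (differ) -> 1
  row 2 [0000010]: F1=0 F2=1 (differ) -> 1
  row 3 [0000011]: F1=0 F2=1 (differ) -> 1
  row 4 [0000100]: F1=0 F2=1 (differ) -> 1
  (every remaining row is evaluated the same way; all 128 results are listed next)
Full result column, 8 rows per line (p,q,r,s fixed per line; t,u,v runs 000..111 left to right):
  rows 0-7 [p,q,r,s=0000]: 11111111  (ones: 8)
  rows 8-15 [p,q,r,s=0001]: 11110000  (ones: 4)
  rows 16-23 [p,q,r,s=0010]: 00000000  (ones: 0)
  rows 24-31 [p,q,r,s=0011]: 00001111  (ones: 4)
  rows 32-39 [p,q,r,s=0100]: 00000000  (ones: 0)
  rows 40-47 [p,q,r,s=0101]: 11111111  (ones: 8)
  rows 48-55 [p,q,r,s=0110]: 11111111  (ones: 8)
  rows 56-63 [p,q,r,s=0111]: 00000000  (ones: 0)
  rows 64-71 [p,q,r,s=1000]: 11111111  (ones: 8)
  rows 72-79 [p,q,r,s=1001]: 11110000  (ones: 4)
  rows 80-87 [p,q,r,s=1010]: 00000000  (ones: 0)
  rows 88-95 [p,q,r,s=1011]: 00001111  (ones: 4)
  rows 96-103 [p,q,r,s=1100]: 00000000  (ones: 0)
  rows 104-111 [p,q,r,s=1101]: 11111111  (ones: 8)
  rows 112-119 [p,q,r,s=1110]: 11111111  (ones: 8)
  rows 120-127 [p,q,r,s=1111]: 00000000  (ones: 0)
Disagreements = 8+4+0+4+0+8+8+0+8+4+0+4+0+8+8+0 = 64

64


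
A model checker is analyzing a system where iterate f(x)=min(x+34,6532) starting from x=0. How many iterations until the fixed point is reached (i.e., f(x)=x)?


Step 1: x=0, cap=6532, increment=34
Step 2: x grows by 34 each step until capped at 6532; fixed point is x=6532
Step 3: iterations = ceil(6532/34) = 193

193


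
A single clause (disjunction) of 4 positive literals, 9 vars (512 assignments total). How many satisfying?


Step 1: Total=2^9=512
Step 2: Unsat when all 4 false: 2^5=32
Step 3: Sat=512-32=480

480


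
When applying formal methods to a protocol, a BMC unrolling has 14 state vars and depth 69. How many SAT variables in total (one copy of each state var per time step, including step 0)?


BMC unrolls to depth k, creating one copy of each state var for steps 0..k.
Step count = 69 + 1 = 70 (steps 0 through 69)
Vars per step = 14
Total = 14 * 70 = 980

980


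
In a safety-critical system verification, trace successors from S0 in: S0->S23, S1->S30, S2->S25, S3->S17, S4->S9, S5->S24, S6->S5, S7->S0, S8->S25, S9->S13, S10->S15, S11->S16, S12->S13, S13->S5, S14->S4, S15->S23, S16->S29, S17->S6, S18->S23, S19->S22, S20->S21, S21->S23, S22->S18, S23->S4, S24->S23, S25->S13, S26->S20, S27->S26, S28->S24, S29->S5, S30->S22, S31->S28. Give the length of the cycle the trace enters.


Trace from S0 until a state repeats:
  S0 -> S23 -> S4 -> S9 -> S13 -> S5 -> S24 -> S23
S23 first seen at step 1, revisited at step 7.
Cycle length = 7 - 1 = 6

6


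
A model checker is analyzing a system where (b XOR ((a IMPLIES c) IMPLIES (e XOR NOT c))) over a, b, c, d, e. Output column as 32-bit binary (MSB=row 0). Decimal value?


Formula: (b XOR ((a IMPLIES c) IMPLIES (e XOR NOT c))) over a, b, c, d, e (32 rows)
Evaluate each row (bits = a,b,c,d,e, MSB first):
  row 0 [00000]: (0 XOR ((0 IMPLIES 0) IMPLIES (0 XOR NOT 0))) -> 1
  row 1 [00001]: (0 XOR ((0 IMPLIES 0) IMPLIES (1 XOR NOT 0))) -> 0
  row 2 [00010]: (0 XOR ((0 IMPLIES 0) IMPLIES (0 XOR NOT 0))) -> 1
  row 3 [00011]: (0 XOR ((0 IMPLIES 0) IMPLIES (1 XOR NOT 0))) -> 0
  row 4 [00100]: (0 XOR ((0 IMPLIES 1) IMPLIES (0 XOR NOT 1))) -> 0
  row 5 [00101]: (0 XOR ((0 IMPLIES 1) IMPLIES (1 XOR NOT 1))) -> 1
  row 6 [00110]: (0 XOR ((0 IMPLIES 1) IMPLIES (0 XOR NOT 1))) -> 0
  row 7 [00111]: (0 XOR ((0 IMPLIES 1) IMPLIES (1 XOR NOT 1))) -> 1
  row 8 [01000]: (1 XOR ((0 IMPLIES 0) IMPLIES (0 XOR NOT 0))) -> 0
  row 9 [01001]: (1 XOR ((0 IMPLIES 0) IMPLIES (1 XOR NOT 0))) -> 1
  row 10 [01010]: (1 XOR ((0 IMPLIES 0) IMPLIES (0 XOR NOT 0))) -> 0
  row 11 [01011]: (1 XOR ((0 IMPLIES 0) IMPLIES (1 XOR NOT 0))) -> 1
  row 12 [01100]: (1 XOR ((0 IMPLIES 1) IMPLIES (0 XOR NOT 1))) -> 1
  row 13 [01101]: (1 XOR ((0 IMPLIES 1) IMPLIES (1 XOR NOT 1))) -> 0
  row 14 [01110]: (1 XOR ((0 IMPLIES 1) IMPLIES (0 XOR NOT 1))) -> 1
  row 15 [01111]: (1 XOR ((0 IMPLIES 1) IMPLIES (1 XOR NOT 1))) -> 0
  row 16 [10000]: (0 XOR ((1 IMPLIES 0) IMPLIES (0 XOR NOT 0))) -> 1
  row 17 [10001]: (0 XOR ((1 IMPLIES 0) IMPLIES (1 XOR NOT 0))) -> 1
  row 18 [10010]: (0 XOR ((1 IMPLIES 0) IMPLIES (0 XOR NOT 0))) -> 1
  row 19 [10011]: (0 XOR ((1 IMPLIES 0) IMPLIES (1 XOR NOT 0))) -> 1
  row 20 [10100]: (0 XOR ((1 IMPLIES 1) IMPLIES (0 XOR NOT 1))) -> 0
  row 21 [10101]: (0 XOR ((1 IMPLIES 1) IMPLIES (1 XOR NOT 1))) -> 1
  row 22 [10110]: (0 XOR ((1 IMPLIES 1) IMPLIES (0 XOR NOT 1))) -> 0
  row 23 [10111]: (0 XOR ((1 IMPLIES 1) IMPLIES (1 XOR NOT 1))) -> 1
  row 24 [11000]: (1 XOR ((1 IMPLIES 0) IMPLIES (0 XOR NOT 0))) -> 0
  row 25 [11001]: (1 XOR ((1 IMPLIES 0) IMPLIES (1 XOR NOT 0))) -> 0
  row 26 [11010]: (1 XOR ((1 IMPLIES 0) IMPLIES (0 XOR NOT 0))) -> 0
  row 27 [11011]: (1 XOR ((1 IMPLIES 0) IMPLIES (1 XOR NOT 0))) -> 0
  row 28 [11100]: (1 XOR ((1 IMPLIES 1) IMPLIES (0 XOR NOT 1))) -> 1
  row 29 [11101]: (1 XOR ((1 IMPLIES 1) IMPLIES (1 XOR NOT 1))) -> 0
  row 30 [11110]: (1 XOR ((1 IMPLIES 1) IMPLIES (0 XOR NOT 1))) -> 1
  row 31 [11111]: (1 XOR ((1 IMPLIES 1) IMPLIES (1 XOR NOT 1))) -> 0
Full result column, 4 rows per line (a,b,c fixed per line; d,e runs 00..11 left to right):
  rows 0-3 [a,b,c=000]: 1010  = hex A
  rows 4-7 [a,b,c=001]: 0101  = hex 5
  rows 8-11 [a,b,c=010]: 0101  = hex 5
  rows 12-15 [a,b,c=011]: 1010  = hex A
  rows 16-19 [a,b,c=100]: 1111  = hex F
  rows 20-23 [a,b,c=101]: 0101  = hex 5
  rows 24-27 [a,b,c=110]: 0000  = hex 0
  rows 28-31 [a,b,c=111]: 1010  = hex A
Output column (row 0 .. row 31) = 10100101010110101111010100001010
Output column grouped in 4s = 1010 0101 0101 1010 1111 0101 0000 1010 = 0xA55AF50A
Convert to decimal digit by digit (value = value*16 + digit):
  A -> 10
  10*16 + 5 = 165
  165*16 + 5 = 2645
  2645*16 + 10 (A) = 42330
  42330*16 + 15 (F) = 677295
  677295*16 + 5 = 10836725
  10836725*16 + 0 = 173387600
  173387600*16 + 10 (A) = 2774201610
Decimal = 2774201610

2774201610


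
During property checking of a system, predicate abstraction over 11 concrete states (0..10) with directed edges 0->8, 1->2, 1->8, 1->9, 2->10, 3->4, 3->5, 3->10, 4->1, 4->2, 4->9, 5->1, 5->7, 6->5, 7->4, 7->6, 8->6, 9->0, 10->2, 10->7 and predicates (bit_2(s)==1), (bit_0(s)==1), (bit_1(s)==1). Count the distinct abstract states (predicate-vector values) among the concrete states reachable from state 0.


BFS from 0:
Concrete reachable: {0, 1, 2, 4, 5, 6, 7, 8, 9, 10}
Abstract via predicates (bit_2(s)==1), (bit_0(s)==1), (bit_1(s)==1):
  (0,0,0) <- {0, 8}
  (0,0,1) <- {2, 10}
  (0,1,0) <- {1, 9}
  (1,0,0) <- {4}
  (1,0,1) <- {6}
  (1,1,0) <- {5}
  (1,1,1) <- {7}
Distinct abstract states = 7

7


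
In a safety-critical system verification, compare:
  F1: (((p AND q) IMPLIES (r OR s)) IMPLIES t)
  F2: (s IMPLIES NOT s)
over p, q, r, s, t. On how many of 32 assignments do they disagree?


F1 = (((p AND q) IMPLIES (r OR s)) IMPLIES t)
F2 = (s IMPLIES NOT s)
Evaluate both on each of 32 rows (bits = p,q,r,s,t):
  row 0 [00000]: F1=0 F2=1 (differ) -> 1
  row 1 [00001]: F1=1 F2=1 -> 0
  row 2 [00010]: F1=0 F2=0 -> 0
  row 3 [00011]: F1=1 F2=0 (differ) -> 1
  row 4 [00100]: F1=0 F2=1 (differ) -> 1
  row 5 [00101]: F1=1 F2=1 -> 0
  row 6 [00110]: F1=0 F2=0 -> 0
  row 7 [00111]: F1=1 F2=0 (differ) -> 1
  row 8 [01000]: F1=0 F2=1 (differ) -> 1
  row 9 [01001]: F1=1 F2=1 -> 0
  row 10 [01010]: F1=0 F2=0 -> 0
  row 11 [01011]: F1=1 F2=0 (differ) -> 1
  row 12 [01100]: F1=0 F2=1 (differ) -> 1
  row 13 [01101]: F1=1 F2=1 -> 0
  row 14 [01110]: F1=0 F2=0 -> 0
  row 15 [01111]: F1=1 F2=0 (differ) -> 1
  row 16 [10000]: F1=0 F2=1 (differ) -> 1
  row 17 [10001]: F1=1 F2=1 -> 0
  row 18 [10010]: F1=0 F2=0 -> 0
  row 19 [10011]: F1=1 F2=0 (differ) -> 1
  row 20 [10100]: F1=0 F2=1 (differ) -> 1
  row 21 [10101]: F1=1 F2=1 -> 0
  row 22 [10110]: F1=0 F2=0 -> 0
  row 23 [10111]: F1=1 F2=0 (differ) -> 1
  row 24 [11000]: F1=1 F2=1 -> 0
  row 25 [11001]: F1=1 F2=1 -> 0
  row 26 [11010]: F1=0 F2=0 -> 0
  row 27 [11011]: F1=1 F2=0 (differ) -> 1
  row 28 [11100]: F1=0 F2=1 (differ) -> 1
  row 29 [11101]: F1=1 F2=1 -> 0
  row 30 [11110]: F1=0 F2=0 -> 0
  row 31 [11111]: F1=1 F2=0 (differ) -> 1
Full result column, 8 rows per line (p,q fixed per line; r,s,t runs 000..111 left to right):
  rows 0-7 [p,q=00]: 10011001  (ones: 4)
  rows 8-15 [p,q=01]: 10011001  (ones: 4)
  rows 16-23 [p,q=10]: 10011001  (ones: 4)
  rows 24-31 [p,q=11]: 00011001  (ones: 3)
Disagreements = 4+4+4+3 = 15

15


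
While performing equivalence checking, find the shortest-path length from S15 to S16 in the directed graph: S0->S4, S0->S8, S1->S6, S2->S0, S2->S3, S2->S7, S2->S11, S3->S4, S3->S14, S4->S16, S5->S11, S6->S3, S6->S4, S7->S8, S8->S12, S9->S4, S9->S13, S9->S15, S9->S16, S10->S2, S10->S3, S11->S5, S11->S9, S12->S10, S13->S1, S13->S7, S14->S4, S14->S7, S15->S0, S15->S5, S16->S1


BFS layer-by-layer from S15:
  dist 0: {S15}
  dist 1: {S0, S5}
  dist 2: {S4, S8, S11}
  dist 3: {S9, S12, S16}
  -> S16 reached at distance 3
Shortest path length = 3

3


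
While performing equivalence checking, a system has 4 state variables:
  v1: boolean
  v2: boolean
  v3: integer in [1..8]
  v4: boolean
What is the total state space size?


State space = product of domain sizes of all variables.
Domain sizes:
  v1 (boolean): 2
  v2 (boolean): 2
  v3 (integer in [1..8]): 8
  v4 (boolean): 2
Product = 2 * 2 * 8 * 2 = 64

64


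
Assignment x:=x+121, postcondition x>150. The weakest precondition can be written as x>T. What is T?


Formula: wp(x:=E, P) = P[E/x] (substitute E for x in postcondition)
Step 1: Postcondition: x>150
Step 2: Substitute x+121 for x: x+121>150
Step 3: Solve for x: x > 150-121 = 29

29


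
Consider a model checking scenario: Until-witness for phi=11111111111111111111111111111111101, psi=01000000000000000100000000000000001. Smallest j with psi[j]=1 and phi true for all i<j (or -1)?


(phi U psi) at 0: need smallest j with psi[j]=1 and phi[i]=1 for all i in [0,j).
Scan from step 0:
  step 0: phi=1, psi=0 -> continue
  step 1: psi=1 and phi held for [0,1) -> witness found
Witness step = 1

1


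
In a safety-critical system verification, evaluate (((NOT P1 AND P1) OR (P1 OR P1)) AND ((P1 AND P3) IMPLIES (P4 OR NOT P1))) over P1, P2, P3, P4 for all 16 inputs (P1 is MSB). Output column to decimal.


Formula: (((NOT P1 AND P1) OR (P1 OR P1)) AND ((P1 AND P3) IMPLIES (P4 OR NOT P1))) over P1, P2, P3, P4 (16 rows)
Evaluate each row (bits = P1,P2,P3,P4, MSB first):
  row 0 [0000]: (((NOT 0 AND 0) OR (0 OR 0)) AND ((0 AND 0) IMPLIES (0 OR NOT 0))) -> 0
  row 1 [0001]: (((NOT 0 AND 0) OR (0 OR 0)) AND ((0 AND 0) IMPLIES (1 OR NOT 0))) -> 0
  row 2 [0010]: (((NOT 0 AND 0) OR (0 OR 0)) AND ((0 AND 1) IMPLIES (0 OR NOT 0))) -> 0
  row 3 [0011]: (((NOT 0 AND 0) OR (0 OR 0)) AND ((0 AND 1) IMPLIES (1 OR NOT 0))) -> 0
  row 4 [0100]: (((NOT 0 AND 0) OR (0 OR 0)) AND ((0 AND 0) IMPLIES (0 OR NOT 0))) -> 0
  row 5 [0101]: (((NOT 0 AND 0) OR (0 OR 0)) AND ((0 AND 0) IMPLIES (1 OR NOT 0))) -> 0
  row 6 [0110]: (((NOT 0 AND 0) OR (0 OR 0)) AND ((0 AND 1) IMPLIES (0 OR NOT 0))) -> 0
  row 7 [0111]: (((NOT 0 AND 0) OR (0 OR 0)) AND ((0 AND 1) IMPLIES (1 OR NOT 0))) -> 0
  row 8 [1000]: (((NOT 1 AND 1) OR (1 OR 1)) AND ((1 AND 0) IMPLIES (0 OR NOT 1))) -> 1
  row 9 [1001]: (((NOT 1 AND 1) OR (1 OR 1)) AND ((1 AND 0) IMPLIES (1 OR NOT 1))) -> 1
  row 10 [1010]: (((NOT 1 AND 1) OR (1 OR 1)) AND ((1 AND 1) IMPLIES (0 OR NOT 1))) -> 0
  row 11 [1011]: (((NOT 1 AND 1) OR (1 OR 1)) AND ((1 AND 1) IMPLIES (1 OR NOT 1))) -> 1
  row 12 [1100]: (((NOT 1 AND 1) OR (1 OR 1)) AND ((1 AND 0) IMPLIES (0 OR NOT 1))) -> 1
  row 13 [1101]: (((NOT 1 AND 1) OR (1 OR 1)) AND ((1 AND 0) IMPLIES (1 OR NOT 1))) -> 1
  row 14 [1110]: (((NOT 1 AND 1) OR (1 OR 1)) AND ((1 AND 1) IMPLIES (0 OR NOT 1))) -> 0
  row 15 [1111]: (((NOT 1 AND 1) OR (1 OR 1)) AND ((1 AND 1) IMPLIES (1 OR NOT 1))) -> 1
Full result column, 4 rows per line (P1,P2 fixed per line; P3,P4 runs 00..11 left to right):
  rows 0-3 [P1,P2=00]: 0000  = hex 0
  rows 4-7 [P1,P2=01]: 0000  = hex 0
  rows 8-11 [P1,P2=10]: 1101  = hex D
  rows 12-15 [P1,P2=11]: 1101  = hex D
Output column (row 0 .. row 15) = 0000000011011101
Output column grouped in 4s = 0000 0000 1101 1101 = 0x00DD
Convert to decimal digit by digit (value = value*16 + digit):
  0 -> 0
  0*16 + 0 = 0
  0*16 + 13 (D) = 13
  13*16 + 13 (D) = 221
Decimal = 221

221


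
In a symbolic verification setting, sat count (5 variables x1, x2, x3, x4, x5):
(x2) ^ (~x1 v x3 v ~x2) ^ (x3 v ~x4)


CNF with 3 clauses over 5 vars (32 assignments).
An assignment satisfies CNF iff every clause has >=1 true literal.
Check each row (bits = x1,x2,x3,x4,x5; clause T/F shown):
  row 0 [00000]: clauses=FTT -> 0
  row 1 [00001]: clauses=FTT -> 0
  row 2 [00010]: clauses=FTF -> 0
  row 3 [00011]: clauses=FTF -> 0
  row 4 [00100]: clauses=FTT -> 0
  row 5 [00101]: clauses=FTT -> 0
  row 6 [00110]: clauses=FTT -> 0
  row 7 [00111]: clauses=FTT -> 0
  row 8 [01000]: clauses=TTT -> 1
  row 9 [01001]: clauses=TTT -> 1
  row 10 [01010]: clauses=TTF -> 0
  row 11 [01011]: clauses=TTF -> 0
  row 12 [01100]: clauses=TTT -> 1
  row 13 [01101]: clauses=TTT -> 1
  row 14 [01110]: clauses=TTT -> 1
  row 15 [01111]: clauses=TTT -> 1
  row 16 [10000]: clauses=FTT -> 0
  row 17 [10001]: clauses=FTT -> 0
  row 18 [10010]: clauses=FTF -> 0
  row 19 [10011]: clauses=FTF -> 0
  row 20 [10100]: clauses=FTT -> 0
  row 21 [10101]: clauses=FTT -> 0
  row 22 [10110]: clauses=FTT -> 0
  row 23 [10111]: clauses=FTT -> 0
  row 24 [11000]: clauses=TFT -> 0
  row 25 [11001]: clauses=TFT -> 0
  row 26 [11010]: clauses=TFF -> 0
  row 27 [11011]: clauses=TFF -> 0
  row 28 [11100]: clauses=TTT -> 1
  row 29 [11101]: clauses=TTT -> 1
  row 30 [11110]: clauses=TTT -> 1
  row 31 [11111]: clauses=TTT -> 1
Full result column, 8 rows per line (x1,x2 fixed per line; x3,x4,x5 runs 000..111 left to right):
  rows 0-7 [x1,x2=00]: 00000000  (ones: 0)
  rows 8-15 [x1,x2=01]: 11001111  (ones: 6)
  rows 16-23 [x1,x2=10]: 00000000  (ones: 0)
  rows 24-31 [x1,x2=11]: 00001111  (ones: 4)
Satisfying assignments = 0+6+0+4 = 10

10


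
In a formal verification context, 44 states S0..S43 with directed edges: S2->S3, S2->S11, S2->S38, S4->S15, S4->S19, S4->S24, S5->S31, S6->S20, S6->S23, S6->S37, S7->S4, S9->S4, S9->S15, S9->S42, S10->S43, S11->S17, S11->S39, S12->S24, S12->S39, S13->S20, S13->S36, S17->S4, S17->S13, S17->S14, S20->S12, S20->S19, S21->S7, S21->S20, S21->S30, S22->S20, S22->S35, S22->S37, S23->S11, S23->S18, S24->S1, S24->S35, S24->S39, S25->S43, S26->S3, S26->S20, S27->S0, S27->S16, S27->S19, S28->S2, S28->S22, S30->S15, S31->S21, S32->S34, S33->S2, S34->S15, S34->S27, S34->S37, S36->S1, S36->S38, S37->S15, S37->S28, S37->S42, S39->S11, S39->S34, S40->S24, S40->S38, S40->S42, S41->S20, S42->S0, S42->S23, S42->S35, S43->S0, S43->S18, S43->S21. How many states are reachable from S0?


BFS from S0:
  layer 0: {S0}
Reachable set: {S0}
Count = 1

1


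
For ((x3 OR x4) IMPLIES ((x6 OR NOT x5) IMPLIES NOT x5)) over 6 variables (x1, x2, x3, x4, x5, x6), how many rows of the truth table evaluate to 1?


Formula: ((x3 OR x4) IMPLIES ((x6 OR NOT x5) IMPLIES NOT x5)) over 6 vars (64 rows)
Evaluate each row (x1, x2, x3, x4, x5, x6 as bits, MSB first):
  row 0 [000000]: ((0 OR 0) IMPLIES ((0 OR NOT 0) IMPLIES NOT 0)) -> 1
  row 1 [000001]: ((0 OR 0) IMPLIES ((1 OR NOT 0) IMPLIES NOT 0)) -> 1
  row 2 [000010]: ((0 OR 0) IMPLIES ((0 OR NOT 1) IMPLIES NOT 1)) -> 1
  row 3 [000011]: ((0 OR 0) IMPLIES ((1 OR NOT 1) IMPLIES NOT 1)) -> 1
  row 4 [000100]: ((0 OR 1) IMPLIES ((0 OR NOT 0) IMPLIES NOT 0)) -> 1
  (every remaining row is evaluated the same way; all 64 results are listed next)
Full result column, 8 rows per line (x1,x2,x3 fixed per line; x4,x5,x6 runs 000..111 left to right):
  rows 0-7 [x1,x2,x3=000]: 11111110  (ones: 7)
  rows 8-15 [x1,x2,x3=001]: 11101110  (ones: 6)
  rows 16-23 [x1,x2,x3=010]: 11111110  (ones: 7)
  rows 24-31 [x1,x2,x3=011]: 11101110  (ones: 6)
  rows 32-39 [x1,x2,x3=100]: 11111110  (ones: 7)
  rows 40-47 [x1,x2,x3=101]: 11101110  (ones: 6)
  rows 48-55 [x1,x2,x3=110]: 11111110  (ones: 7)
  rows 56-63 [x1,x2,x3=111]: 11101110  (ones: 6)
Count of 1-rows = 7+6+7+6+7+6+7+6 = 52

52


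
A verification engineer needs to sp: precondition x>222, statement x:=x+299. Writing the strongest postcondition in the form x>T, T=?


Formula: sp(P, x:=E) = exists old_x. (x = E[old_x/x]) AND P[old_x/x] (old_x is the value of x before the assignment; eliminate old_x by solving x = E[old_x/x] for old_x)
Step 1: Precondition P: x>222, i.e. old_x > 222
Step 2: Assignment gives x = old_x + 299, so old_x = x - 299
Step 3: Substitute into P: x - 299 > 222
Step 4: Simplify: x > 222+299 = 521

521


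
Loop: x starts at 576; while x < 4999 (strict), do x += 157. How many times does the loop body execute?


Step 1: x goes from 576 toward 4999 by 157; the body runs while x<4999, so iterations = ceil((bound-start)/step)
Step 2: Distance=4423
Step 3: ceil(4423/157)=29

29


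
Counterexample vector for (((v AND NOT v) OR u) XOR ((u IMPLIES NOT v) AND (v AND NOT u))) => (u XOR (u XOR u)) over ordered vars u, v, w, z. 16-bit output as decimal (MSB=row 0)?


F1 = (((v AND NOT v) OR u) XOR ((u IMPLIES NOT v) AND (v AND NOT u)))
F2 = (u XOR (u XOR u))
Counterexample to F1=>F2 is where F1=1 and F2=0.
Evaluate each row (bits = u,v,w,z, MSB first):
  row 0 [0000]: F1=0 F2=0 -> F1&~F2 -> 0
  row 1 [0001]: F1=0 F2=0 -> F1&~F2 -> 0
  row 2 [0010]: F1=0 F2=0 -> F1&~F2 -> 0
  row 3 [0011]: F1=0 F2=0 -> F1&~F2 -> 0
  row 4 [0100]: F1=1 F2=0 -> F1&~F2 -> 1
  row 5 [0101]: F1=1 F2=0 -> F1&~F2 -> 1
  row 6 [0110]: F1=1 F2=0 -> F1&~F2 -> 1
  row 7 [0111]: F1=1 F2=0 -> F1&~F2 -> 1
  row 8 [1000]: F1=1 F2=1 -> F1&~F2 -> 0
  row 9 [1001]: F1=1 F2=1 -> F1&~F2 -> 0
  row 10 [1010]: F1=1 F2=1 -> F1&~F2 -> 0
  row 11 [1011]: F1=1 F2=1 -> F1&~F2 -> 0
  row 12 [1100]: F1=1 F2=1 -> F1&~F2 -> 0
  row 13 [1101]: F1=1 F2=1 -> F1&~F2 -> 0
  row 14 [1110]: F1=1 F2=1 -> F1&~F2 -> 0
  row 15 [1111]: F1=1 F2=1 -> F1&~F2 -> 0
Full result column, 4 rows per line (u,v fixed per line; w,z runs 00..11 left to right):
  rows 0-3 [u,v=00]: 0000  = hex 0
  rows 4-7 [u,v=01]: 1111  = hex F
  rows 8-11 [u,v=10]: 0000  = hex 0
  rows 12-15 [u,v=11]: 0000  = hex 0
Counterexample vector (row 0 .. row 15) = 0000111100000000
Output column grouped in 4s = 0000 1111 0000 0000 = 0x0F00
Convert to decimal digit by digit (value = value*16 + digit):
  0 -> 0
  0*16 + 15 (F) = 15
  15*16 + 0 = 240
  240*16 + 0 = 3840
Decimal = 3840

3840


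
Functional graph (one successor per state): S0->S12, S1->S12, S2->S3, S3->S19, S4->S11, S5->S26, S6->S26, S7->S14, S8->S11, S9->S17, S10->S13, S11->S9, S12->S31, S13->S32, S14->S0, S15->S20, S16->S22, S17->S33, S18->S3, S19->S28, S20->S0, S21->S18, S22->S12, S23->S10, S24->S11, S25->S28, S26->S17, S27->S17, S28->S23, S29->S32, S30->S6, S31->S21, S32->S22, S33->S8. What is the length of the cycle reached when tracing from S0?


Trace from S0 until a state repeats:
  S0 -> S12 -> S31 -> S21 -> S18 -> S3 -> S19 -> S28 -> S23 -> S10 -> S13 -> S32 -> S22 -> S12
S12 first seen at step 1, revisited at step 13.
Cycle length = 13 - 1 = 12

12


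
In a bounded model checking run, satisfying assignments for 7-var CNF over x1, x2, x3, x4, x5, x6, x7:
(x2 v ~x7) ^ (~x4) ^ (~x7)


CNF with 3 clauses over 7 vars (128 assignments).
An assignment satisfies CNF iff every clause has >=1 true literal.
Check each row (bits = x1,x2,x3,x4,x5,x6,x7; clause T/F shown):
  row 0 [0000000]: clauses=TTT -> 1
  row 1 [0000001]: clauses=FTF -> 0
  row 2 [0000010]: clauses=TTT -> 1
  row 3 [0000011]: clauses=FTF -> 0
  row 4 [0000100]: clauses=TTT -> 1
  (every remaining row is evaluated the same way; all 128 results are listed next)
Full result column, 8 rows per line (x1,x2,x3,x4 fixed per line; x5,x6,x7 runs 000..111 left to right):
  rows 0-7 [x1,x2,x3,x4=0000]: 10101010  (ones: 4)
  rows 8-15 [x1,x2,x3,x4=0001]: 00000000  (ones: 0)
  rows 16-23 [x1,x2,x3,x4=0010]: 10101010  (ones: 4)
  rows 24-31 [x1,x2,x3,x4=0011]: 00000000  (ones: 0)
  rows 32-39 [x1,x2,x3,x4=0100]: 10101010  (ones: 4)
  rows 40-47 [x1,x2,x3,x4=0101]: 00000000  (ones: 0)
  rows 48-55 [x1,x2,x3,x4=0110]: 10101010  (ones: 4)
  rows 56-63 [x1,x2,x3,x4=0111]: 00000000  (ones: 0)
  rows 64-71 [x1,x2,x3,x4=1000]: 10101010  (ones: 4)
  rows 72-79 [x1,x2,x3,x4=1001]: 00000000  (ones: 0)
  rows 80-87 [x1,x2,x3,x4=1010]: 10101010  (ones: 4)
  rows 88-95 [x1,x2,x3,x4=1011]: 00000000  (ones: 0)
  rows 96-103 [x1,x2,x3,x4=1100]: 10101010  (ones: 4)
  rows 104-111 [x1,x2,x3,x4=1101]: 00000000  (ones: 0)
  rows 112-119 [x1,x2,x3,x4=1110]: 10101010  (ones: 4)
  rows 120-127 [x1,x2,x3,x4=1111]: 00000000  (ones: 0)
Satisfying assignments = 4+0+4+0+4+0+4+0+4+0+4+0+4+0+4+0 = 32

32


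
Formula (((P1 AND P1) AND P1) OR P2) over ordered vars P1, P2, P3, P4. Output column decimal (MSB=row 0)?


Formula: (((P1 AND P1) AND P1) OR P2) over P1, P2, P3, P4 (16 rows)
Evaluate each row (bits = P1,P2,P3,P4, MSB first):
  row 0 [0000]: (((0 AND 0) AND 0) OR 0) -> 0
  row 1 [0001]: (((0 AND 0) AND 0) OR 0) -> 0
  row 2 [0010]: (((0 AND 0) AND 0) OR 0) -> 0
  row 3 [0011]: (((0 AND 0) AND 0) OR 0) -> 0
  row 4 [0100]: (((0 AND 0) AND 0) OR 1) -> 1
  row 5 [0101]: (((0 AND 0) AND 0) OR 1) -> 1
  row 6 [0110]: (((0 AND 0) AND 0) OR 1) -> 1
  row 7 [0111]: (((0 AND 0) AND 0) OR 1) -> 1
  row 8 [1000]: (((1 AND 1) AND 1) OR 0) -> 1
  row 9 [1001]: (((1 AND 1) AND 1) OR 0) -> 1
  row 10 [1010]: (((1 AND 1) AND 1) OR 0) -> 1
  row 11 [1011]: (((1 AND 1) AND 1) OR 0) -> 1
  row 12 [1100]: (((1 AND 1) AND 1) OR 1) -> 1
  row 13 [1101]: (((1 AND 1) AND 1) OR 1) -> 1
  row 14 [1110]: (((1 AND 1) AND 1) OR 1) -> 1
  row 15 [1111]: (((1 AND 1) AND 1) OR 1) -> 1
Full result column, 4 rows per line (P1,P2 fixed per line; P3,P4 runs 00..11 left to right):
  rows 0-3 [P1,P2=00]: 0000  = hex 0
  rows 4-7 [P1,P2=01]: 1111  = hex F
  rows 8-11 [P1,P2=10]: 1111  = hex F
  rows 12-15 [P1,P2=11]: 1111  = hex F
Output column (row 0 .. row 15) = 0000111111111111
Output column grouped in 4s = 0000 1111 1111 1111 = 0x0FFF
Convert to decimal digit by digit (value = value*16 + digit):
  0 -> 0
  0*16 + 15 (F) = 15
  15*16 + 15 (F) = 255
  255*16 + 15 (F) = 4095
Decimal = 4095

4095
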